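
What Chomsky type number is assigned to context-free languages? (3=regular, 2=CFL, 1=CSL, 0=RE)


Chomsky hierarchy levels:
  Type 3: Regular (DFA/NFA/regex)
  Type 2: Context-free (PDA)
  Type 1: Context-sensitive
  Type 0: Recursively enumerable (TM)
'context-free' corresponds to Type 2

2


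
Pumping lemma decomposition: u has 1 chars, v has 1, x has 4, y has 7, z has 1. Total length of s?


|s| = |u| + |v| + |x| + |y| + |z|
= 1 + 1 + 4 + 7 + 1
= 2 + 4 + 8
= 6 + 8
= 14

14


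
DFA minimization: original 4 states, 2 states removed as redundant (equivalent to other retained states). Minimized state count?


Original DFA: 4 states
Redundant states removed: 2
Minimized states = original - removed
= 4 - 2
= 2

2


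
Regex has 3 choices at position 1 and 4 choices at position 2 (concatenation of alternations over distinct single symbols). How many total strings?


First group: 3 alternatives
Second group: 4 alternatives
Concatenation: each choice from group 1 pairs with each from group 2
Total = 3 x 4 = 12

12


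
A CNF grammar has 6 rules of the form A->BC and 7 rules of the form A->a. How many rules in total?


CNF allows two rule forms:
  A -> BC (binary): 6 rules
  A -> a (terminal): 7 rules
Total = 6 + 7 = 13

13


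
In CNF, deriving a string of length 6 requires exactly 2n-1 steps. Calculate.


Chomsky Normal Form derivation:
String length n = 6
Each step either:
  - Splits a nonterminal into two (n-1 such steps)
  - Converts a nonterminal to terminal (n such steps)
Total = (n-1) + n = 2n - 1
= 2(6) - 1
= 12 - 1
= 11

11


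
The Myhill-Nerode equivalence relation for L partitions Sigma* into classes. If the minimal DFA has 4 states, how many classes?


Myhill-Nerode theorem:
Number of equivalence classes = number of states in minimal DFA
Minimal DFA states = 4
Therefore equivalence classes = 4

4


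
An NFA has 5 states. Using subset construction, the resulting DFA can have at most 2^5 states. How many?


NFA has 5 states
Subset construction: each DFA state = subset of NFA states
Maximum subsets = 2^5
2^5 = 32

32


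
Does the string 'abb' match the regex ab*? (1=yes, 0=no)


Pattern: ab*
String: 'abb'
Pattern requires: exactly one 'a' followed by zero or more 'b's
First char is 'a' -> OK
Rest 'bb': all b's? Yes
Result: 1

1


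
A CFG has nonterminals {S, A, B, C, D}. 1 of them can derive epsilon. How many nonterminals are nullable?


Nonterminals: {S, A, B, C, D}
A nonterminal is nullable if it can derive epsilon
Counting nullable nonterminals: 1
Total nullable = 1

1


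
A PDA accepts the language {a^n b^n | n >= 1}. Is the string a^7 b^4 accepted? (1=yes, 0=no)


Language requires equal numbers of a's and b's
PDA pushes for each 'a', pops for each 'b'
Number of a's = 7
Number of b's = 4
7 != 4 -> Reject

0


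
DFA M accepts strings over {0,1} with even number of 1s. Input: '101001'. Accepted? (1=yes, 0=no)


DFA has 2 states: q_even (start, accept=yes) and q_odd
Processing string '101001' character by character:
  Position 0: read '1', 1-count=1 -> q_odd
  Position 1: read '0', 1-count=1 -> q_odd (no change)
  Position 2: read '1', 1-count=2 -> q_even
  Position 3: read '0', 1-count=2 -> q_even (no change)
  Position 4: read '0', 1-count=2 -> q_even (no change)
  Position 5: read '1', 1-count=3 -> q_odd
Final state: q_odd, total 1s = 3 (odd); the DFA requires an even count -> reject

0


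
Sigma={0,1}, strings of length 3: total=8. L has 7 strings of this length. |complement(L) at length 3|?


Alphabet: {0,1}
String length: 3
Total strings of length 3 = 2^3 = 8
Strings in L = 7
Complement = total - |L|
= 8 - 7
= 1

1


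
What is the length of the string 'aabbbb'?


String: 'aabbbb'
Counting characters:
  'a' appears 2 time(s)
  'b' appears 4 time(s)
Total length = 2 + 4 = 6

6


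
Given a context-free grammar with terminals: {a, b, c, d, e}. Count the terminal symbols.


Terminal symbols: a, b, c, d, e
Counting each: a (#1), b (#2), c (#3), d (#4), e (#5)
Total = 5

5


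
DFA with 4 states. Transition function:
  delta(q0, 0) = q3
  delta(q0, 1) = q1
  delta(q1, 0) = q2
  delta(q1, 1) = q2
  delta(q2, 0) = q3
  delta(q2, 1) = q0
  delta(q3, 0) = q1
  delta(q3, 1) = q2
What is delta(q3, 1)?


Looking up transition function:
delta(q3, 1) in the table
Row: q3, Column: 1
Result: q2

q2


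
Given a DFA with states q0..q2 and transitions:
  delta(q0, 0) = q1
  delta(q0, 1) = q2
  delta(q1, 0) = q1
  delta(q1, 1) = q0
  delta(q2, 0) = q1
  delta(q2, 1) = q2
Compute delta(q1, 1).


Looking up transition function:
delta(q1, 1) in the table
Row: q1, Column: 1
Result: q0

q0


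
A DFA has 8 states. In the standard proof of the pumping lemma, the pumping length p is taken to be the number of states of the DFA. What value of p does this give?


Pumping lemma for regular languages (standard proof):
Take p = |Q|, the number of DFA states.
Any string of length >= |Q| passes through |Q|+1 states while reading its first |Q| symbols,
so by pigeonhole some state repeats, giving the loop that can be pumped.
Here |Q| = 8
Therefore the proof uses p = 8

8


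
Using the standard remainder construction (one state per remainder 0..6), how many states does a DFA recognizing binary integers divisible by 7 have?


Divisibility by 7 is tracked via the remainder mod 7: 0, 1, ..., 6
The construction assigns one state to each remainder
Number of remainders = 7

7


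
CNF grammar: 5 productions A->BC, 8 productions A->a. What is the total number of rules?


CNF allows two rule forms:
  A -> BC (binary): 5 rules
  A -> a (terminal): 8 rules
Total = 5 + 8 = 13

13


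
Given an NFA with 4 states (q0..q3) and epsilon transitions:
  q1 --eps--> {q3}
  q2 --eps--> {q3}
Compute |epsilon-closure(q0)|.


Starting from q0
Initialize closure = {q0}
q0 has no outgoing epsilon transitions -> nothing to add
Final closure: {q0}
Size = 1

1


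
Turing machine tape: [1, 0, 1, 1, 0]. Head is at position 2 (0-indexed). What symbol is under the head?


Tape: [1, 0, 1, 1, 0]
Positions: 0 1 2 3 4
Values:    1 0 1 1 0
Head at position 2
tape[2] = 1

1


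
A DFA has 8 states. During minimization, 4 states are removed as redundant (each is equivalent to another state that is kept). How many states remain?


Original DFA: 8 states
Redundant states removed: 4
Minimized states = original - removed
= 8 - 4
= 4

4


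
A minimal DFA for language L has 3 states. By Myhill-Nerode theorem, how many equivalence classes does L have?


Myhill-Nerode theorem:
Number of equivalence classes = number of states in minimal DFA
Minimal DFA states = 3
Therefore equivalence classes = 3

3


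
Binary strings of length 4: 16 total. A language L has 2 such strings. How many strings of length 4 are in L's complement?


Alphabet: {0,1}
String length: 4
Total strings of length 4 = 2^4 = 16
Strings in L = 2
Complement = total - |L|
= 16 - 2
= 14

14


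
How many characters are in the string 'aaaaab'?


String: 'aaaaab'
Counting characters:
  'a' appears 5 time(s)
  'b' appears 1 time(s)
Total length = 5 + 1 = 6

6


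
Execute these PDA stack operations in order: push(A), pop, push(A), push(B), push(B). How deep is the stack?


Tracing stack operations:
  push(A) -> stack = [A], depth=1
  pop -> removed A, stack = [], depth=0
  push(A) -> stack = [A], depth=1
  push(B) -> stack = [A,B], depth=2
  push(B) -> stack = [A,B,B], depth=3
Final depth = 3

3


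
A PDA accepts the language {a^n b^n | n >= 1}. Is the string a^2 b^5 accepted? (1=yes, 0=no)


Language requires equal numbers of a's and b's
PDA pushes for each 'a', pops for each 'b'
Number of a's = 2
Number of b's = 5
2 != 5 -> Reject

0


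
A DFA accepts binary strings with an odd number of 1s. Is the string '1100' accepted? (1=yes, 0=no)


DFA has 2 states: q_even (start, accept=no) and q_odd
Processing string '1100' character by character:
  Position 0: read '1', 1-count=1 -> q_odd
  Position 1: read '1', 1-count=2 -> q_even
  Position 2: read '0', 1-count=2 -> q_even (no change)
  Position 3: read '0', 1-count=2 -> q_even (no change)
Final state: q_even, total 1s = 2 (even); the DFA requires an odd count -> reject

0


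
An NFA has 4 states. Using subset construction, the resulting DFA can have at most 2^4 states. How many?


NFA has 4 states
Subset construction: each DFA state = subset of NFA states
Maximum subsets = 2^4
2^4 = 16

16


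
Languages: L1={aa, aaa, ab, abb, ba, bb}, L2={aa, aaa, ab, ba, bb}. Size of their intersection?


L1 = {aa, aaa, ab, abb, ba, bb}
L2 = {aa, aaa, ab, ba, bb}
Checking each string in L1 against L2:
  'aa': in L2? Yes
  'aaa': in L2? Yes
  'ab': in L2? Yes
  'abb': in L2? No
  'ba': in L2? Yes
  'bb': in L2? Yes
Intersection = {aa, aaa, ab, ba, bb}
|L1 ∩ L2| = 5

5


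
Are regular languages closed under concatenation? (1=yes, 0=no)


Regular languages are closed under:
- Union (DFA product construction)
- Intersection (DFA product construction)
- Complement (swap accept/reject states)
- Concatenation (NFA construction)
- Kleene star (NFA construction)
concatenation is in this list
Therefore: closed

1


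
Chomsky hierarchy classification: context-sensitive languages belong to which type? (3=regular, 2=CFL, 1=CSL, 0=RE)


Chomsky hierarchy levels:
  Type 3: Regular (DFA/NFA/regex)
  Type 2: Context-free (PDA)
  Type 1: Context-sensitive
  Type 0: Recursively enumerable (TM)
'context-sensitive' corresponds to Type 1

1


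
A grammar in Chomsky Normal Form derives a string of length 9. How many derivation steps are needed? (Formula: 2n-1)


Chomsky Normal Form derivation:
String length n = 9
Each step either:
  - Splits a nonterminal into two (n-1 such steps)
  - Converts a nonterminal to terminal (n such steps)
Total = (n-1) + n = 2n - 1
= 2(9) - 1
= 18 - 1
= 17

17


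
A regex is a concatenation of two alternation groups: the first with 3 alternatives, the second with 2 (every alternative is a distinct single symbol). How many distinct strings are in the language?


First group: 3 alternatives
Second group: 2 alternatives
Concatenation: each choice from group 1 pairs with each from group 2
Total = 3 x 2 = 6

6


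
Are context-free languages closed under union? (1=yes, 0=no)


CFL closure properties:
  Closed under: union, concatenation, Kleene star
  NOT closed under: intersection, complement
Operation 'union' is in closed list -> Yes (closed)

1


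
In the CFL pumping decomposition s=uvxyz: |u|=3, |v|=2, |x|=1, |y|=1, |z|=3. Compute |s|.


|s| = |u| + |v| + |x| + |y| + |z|
= 3 + 2 + 1 + 1 + 3
= 5 + 1 + 4
= 6 + 4
= 10

10


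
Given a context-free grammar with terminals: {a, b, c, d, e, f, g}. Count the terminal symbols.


Terminal symbols: a, b, c, d, e, f, g
Counting each: a (#1), b (#2), c (#3), d (#4), e (#5), f (#6), g (#7)
Total = 7

7


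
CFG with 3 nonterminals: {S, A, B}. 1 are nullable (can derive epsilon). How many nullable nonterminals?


Nonterminals: {S, A, B}
A nonterminal is nullable if it can derive epsilon
Counting nullable nonterminals: 1
Total nullable = 1

1


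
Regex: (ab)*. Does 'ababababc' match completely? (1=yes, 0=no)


Pattern: (ab)*
String: 'ababababc'
Pattern requires: zero or more repetitions of 'ab'
Length 9 is odd -> cannot be (ab)* -> no match
Result: 0

0


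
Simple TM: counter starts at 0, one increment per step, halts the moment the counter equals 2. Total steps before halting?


Counter starts at 0. Counting sequence:
  Step 1: counter = 1
  Step 2: counter = 2
Counter reached 2 -> halt
Total steps = 2

2


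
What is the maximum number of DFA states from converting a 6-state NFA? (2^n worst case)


NFA has 6 states
Subset construction: each DFA state = subset of NFA states
Maximum subsets = 2^6
2^6 = 64

64


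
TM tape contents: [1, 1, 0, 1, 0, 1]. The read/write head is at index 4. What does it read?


Tape: [1, 1, 0, 1, 0, 1]
Positions: 0 1 2 3 4 5
Values:    1 1 0 1 0 1
Head at position 4
tape[4] = 0

0


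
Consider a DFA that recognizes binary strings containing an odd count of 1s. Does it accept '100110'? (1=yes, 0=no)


DFA has 2 states: q_even (start, accept=no) and q_odd
Processing string '100110' character by character:
  Position 0: read '1', 1-count=1 -> q_odd
  Position 1: read '0', 1-count=1 -> q_odd (no change)
  Position 2: read '0', 1-count=1 -> q_odd (no change)
  Position 3: read '1', 1-count=2 -> q_even
  Position 4: read '1', 1-count=3 -> q_odd
  Position 5: read '0', 1-count=3 -> q_odd (no change)
Final state: q_odd, total 1s = 3 (odd); the DFA requires an odd count -> accept

1


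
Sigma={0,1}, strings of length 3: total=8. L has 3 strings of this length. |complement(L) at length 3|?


Alphabet: {0,1}
String length: 3
Total strings of length 3 = 2^3 = 8
Strings in L = 3
Complement = total - |L|
= 8 - 3
= 5

5


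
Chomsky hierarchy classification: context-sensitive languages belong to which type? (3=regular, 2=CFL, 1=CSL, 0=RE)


Chomsky hierarchy levels:
  Type 3: Regular (DFA/NFA/regex)
  Type 2: Context-free (PDA)
  Type 1: Context-sensitive
  Type 0: Recursively enumerable (TM)
'context-sensitive' corresponds to Type 1

1


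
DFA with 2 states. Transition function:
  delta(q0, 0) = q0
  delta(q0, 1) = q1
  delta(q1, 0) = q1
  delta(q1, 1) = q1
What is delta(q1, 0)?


Looking up transition function:
delta(q1, 0) in the table
Row: q1, Column: 0
Result: q1

q1


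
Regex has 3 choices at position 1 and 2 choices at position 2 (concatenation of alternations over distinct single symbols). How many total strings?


First group: 3 alternatives
Second group: 2 alternatives
Concatenation: each choice from group 1 pairs with each from group 2
Total = 3 x 2 = 6

6


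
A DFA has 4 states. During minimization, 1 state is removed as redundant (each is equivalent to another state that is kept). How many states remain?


Original DFA: 4 states
Redundant states removed: 1
Minimized states = original - removed
= 4 - 1
= 3

3


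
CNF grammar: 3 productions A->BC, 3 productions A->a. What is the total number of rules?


CNF allows two rule forms:
  A -> BC (binary): 3 rules
  A -> a (terminal): 3 rules
Total = 3 + 3 = 6

6


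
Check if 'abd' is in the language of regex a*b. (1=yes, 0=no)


Pattern: a*b
String: 'abd'
Pattern requires: zero or more 'a's followed by exactly one 'b'
Found 1 leading 'a's
Remaining: 'bd'
Remaining is not 'b' -> no match
Result: 0

0


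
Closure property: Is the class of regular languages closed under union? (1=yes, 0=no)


Regular languages are closed under all standard operations:
- Union: Yes (product construction)
- Intersection: Yes (product construction)
- Complement: Yes (swap accept/reject)
- Concatenation: Yes (NFA construction)
Operation: union -> Closed

1


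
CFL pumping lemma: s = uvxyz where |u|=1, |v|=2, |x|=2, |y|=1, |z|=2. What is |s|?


|s| = |u| + |v| + |x| + |y| + |z|
= 1 + 2 + 2 + 1 + 2
= 3 + 2 + 3
= 5 + 3
= 8

8


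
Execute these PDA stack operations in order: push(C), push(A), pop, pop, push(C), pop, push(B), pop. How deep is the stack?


Tracing stack operations:
  push(C) -> stack = [C], depth=1
  push(A) -> stack = [C,A], depth=2
  pop -> removed A, stack = [C], depth=1
  pop -> removed C, stack = [], depth=0
  push(C) -> stack = [C], depth=1
  pop -> removed C, stack = [], depth=0
  push(B) -> stack = [B], depth=1
  pop -> removed B, stack = [], depth=0
Final depth = 0

0


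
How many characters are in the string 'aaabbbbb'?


String: 'aaabbbbb'
Counting characters:
  'a' appears 3 time(s)
  'b' appears 5 time(s)
Total length = 3 + 5 = 8

8


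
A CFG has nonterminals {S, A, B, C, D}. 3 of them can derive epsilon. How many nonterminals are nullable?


Nonterminals: {S, A, B, C, D}
A nonterminal is nullable if it can derive epsilon
Counting nullable nonterminals: 3
Total nullable = 3

3


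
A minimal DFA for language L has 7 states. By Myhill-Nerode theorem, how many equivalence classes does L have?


Myhill-Nerode theorem:
Number of equivalence classes = number of states in minimal DFA
Minimal DFA states = 7
Therefore equivalence classes = 7

7


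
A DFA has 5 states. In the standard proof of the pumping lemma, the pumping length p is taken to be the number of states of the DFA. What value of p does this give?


Pumping lemma for regular languages (standard proof):
Take p = |Q|, the number of DFA states.
Any string of length >= |Q| passes through |Q|+1 states while reading its first |Q| symbols,
so by pigeonhole some state repeats, giving the loop that can be pumped.
Here |Q| = 5
Therefore the proof uses p = 5

5


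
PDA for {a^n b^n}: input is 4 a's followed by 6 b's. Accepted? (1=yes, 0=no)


Language requires equal numbers of a's and b's
PDA pushes for each 'a', pops for each 'b'
Number of a's = 4
Number of b's = 6
4 != 6 -> Reject

0


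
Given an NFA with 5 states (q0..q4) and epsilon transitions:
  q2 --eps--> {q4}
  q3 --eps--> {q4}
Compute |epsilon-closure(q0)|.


Starting from q0
Initialize closure = {q0}
q0 has no outgoing epsilon transitions -> nothing to add
Final closure: {q0}
Size = 1

1


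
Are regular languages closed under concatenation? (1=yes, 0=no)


Regular languages are closed under:
- Union (DFA product construction)
- Intersection (DFA product construction)
- Complement (swap accept/reject states)
- Concatenation (NFA construction)
- Kleene star (NFA construction)
concatenation is in this list
Therefore: closed

1


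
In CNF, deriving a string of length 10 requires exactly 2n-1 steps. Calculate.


Chomsky Normal Form derivation:
String length n = 10
Each step either:
  - Splits a nonterminal into two (n-1 such steps)
  - Converts a nonterminal to terminal (n such steps)
Total = (n-1) + n = 2n - 1
= 2(10) - 1
= 20 - 1
= 19

19


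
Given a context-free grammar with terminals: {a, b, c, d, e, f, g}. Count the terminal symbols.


Terminal symbols: a, b, c, d, e, f, g
Counting each: a (#1), b (#2), c (#3), d (#4), e (#5), f (#6), g (#7)
Total = 7

7


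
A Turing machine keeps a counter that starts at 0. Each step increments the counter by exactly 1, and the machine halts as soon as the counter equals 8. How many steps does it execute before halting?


Counter starts at 0. Counting sequence:
  Step 1: counter = 1
  Step 2: counter = 2
  Step 3: counter = 3
  Step 4: counter = 4
  Step 5: counter = 5
  Step 6: counter = 6
  Step 7: counter = 7
  Step 8: counter = 8
Counter reached 8 -> halt
Total steps = 8

8


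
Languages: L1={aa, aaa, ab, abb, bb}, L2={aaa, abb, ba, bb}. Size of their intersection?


L1 = {aa, aaa, ab, abb, bb}
L2 = {aaa, abb, ba, bb}
Checking each string in L1 against L2:
  'aa': in L2? No
  'aaa': in L2? Yes
  'ab': in L2? No
  'abb': in L2? Yes
  'bb': in L2? Yes
Intersection = {aaa, abb, bb}
|L1 ∩ L2| = 3

3


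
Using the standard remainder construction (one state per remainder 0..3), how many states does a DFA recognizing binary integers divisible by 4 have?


Divisibility by 4 is tracked via the remainder mod 4: 0, 1, ..., 3
The construction assigns one state to each remainder
Number of remainders = 4

4


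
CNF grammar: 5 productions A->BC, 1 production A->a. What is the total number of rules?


CNF allows two rule forms:
  A -> BC (binary): 5 rules
  A -> a (terminal): 1 rule
Total = 5 + 1 = 6

6


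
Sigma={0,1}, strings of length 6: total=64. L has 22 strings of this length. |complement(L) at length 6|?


Alphabet: {0,1}
String length: 6
Total strings of length 6 = 2^6 = 64
Strings in L = 22
Complement = total - |L|
= 64 - 22
= 42

42


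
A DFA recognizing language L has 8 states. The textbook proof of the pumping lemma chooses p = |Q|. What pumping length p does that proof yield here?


Pumping lemma for regular languages (standard proof):
Take p = |Q|, the number of DFA states.
Any string of length >= |Q| passes through |Q|+1 states while reading its first |Q| symbols,
so by pigeonhole some state repeats, giving the loop that can be pumped.
Here |Q| = 8
Therefore the proof uses p = 8

8


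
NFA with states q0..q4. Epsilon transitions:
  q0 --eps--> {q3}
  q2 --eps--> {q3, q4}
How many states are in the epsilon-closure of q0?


Starting from q0
Initialize closure = {q0}
Follow epsilon from q0 -> add q3
Final closure: {q0, q3}
Size = 2

2


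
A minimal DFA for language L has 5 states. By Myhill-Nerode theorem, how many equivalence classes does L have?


Myhill-Nerode theorem:
Number of equivalence classes = number of states in minimal DFA
Minimal DFA states = 5
Therefore equivalence classes = 5

5


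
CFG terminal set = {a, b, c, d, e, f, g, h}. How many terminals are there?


Terminal symbols: a, b, c, d, e, f, g, h
Counting each: a (#1), b (#2), c (#3), d (#4), e (#5), f (#6), g (#7), h (#8)
Total = 8

8


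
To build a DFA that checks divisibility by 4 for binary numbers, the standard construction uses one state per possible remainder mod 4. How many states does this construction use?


Divisibility by 4 is tracked via the remainder mod 4: 0, 1, ..., 3
The construction assigns one state to each remainder
Number of remainders = 4

4


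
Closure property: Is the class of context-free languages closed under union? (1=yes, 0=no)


CFL closure properties:
  Closed under: union, concatenation, Kleene star
  NOT closed under: intersection, complement
Operation 'union' is in closed list -> Yes (closed)

1


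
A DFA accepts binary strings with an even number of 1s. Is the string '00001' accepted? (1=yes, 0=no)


DFA has 2 states: q_even (start, accept=yes) and q_odd
Processing string '00001' character by character:
  Position 0: read '0', 1-count=0 -> q_even (no change)
  Position 1: read '0', 1-count=0 -> q_even (no change)
  Position 2: read '0', 1-count=0 -> q_even (no change)
  Position 3: read '0', 1-count=0 -> q_even (no change)
  Position 4: read '1', 1-count=1 -> q_odd
Final state: q_odd, total 1s = 1 (odd); the DFA requires an even count -> reject

0


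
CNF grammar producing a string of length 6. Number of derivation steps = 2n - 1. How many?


Chomsky Normal Form derivation:
String length n = 6
Each step either:
  - Splits a nonterminal into two (n-1 such steps)
  - Converts a nonterminal to terminal (n such steps)
Total = (n-1) + n = 2n - 1
= 2(6) - 1
= 12 - 1
= 11

11


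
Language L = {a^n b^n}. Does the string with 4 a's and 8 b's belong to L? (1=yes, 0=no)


Language requires equal numbers of a's and b's
PDA pushes for each 'a', pops for each 'b'
Number of a's = 4
Number of b's = 8
4 != 8 -> Reject

0


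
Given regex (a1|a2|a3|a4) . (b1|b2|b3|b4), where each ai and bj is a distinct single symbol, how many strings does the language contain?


First group: 4 alternatives
Second group: 4 alternatives
Concatenation: each choice from group 1 pairs with each from group 2
Total = 4 x 4 = 16

16


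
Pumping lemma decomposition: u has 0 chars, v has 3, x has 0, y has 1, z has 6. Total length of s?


|s| = |u| + |v| + |x| + |y| + |z|
= 0 + 3 + 0 + 1 + 6
= 3 + 0 + 7
= 3 + 7
= 10

10


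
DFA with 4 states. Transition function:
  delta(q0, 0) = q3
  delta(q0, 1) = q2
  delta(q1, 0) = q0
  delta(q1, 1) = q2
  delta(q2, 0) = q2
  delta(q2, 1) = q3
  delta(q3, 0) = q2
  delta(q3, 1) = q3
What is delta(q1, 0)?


Looking up transition function:
delta(q1, 0) in the table
Row: q1, Column: 0
Result: q0

q0


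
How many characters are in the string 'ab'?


String: 'ab'
Counting characters:
  'a' appears 1 time(s)
  'b' appears 1 time(s)
Total length = 1 + 1 = 2

2


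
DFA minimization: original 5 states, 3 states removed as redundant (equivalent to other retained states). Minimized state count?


Original DFA: 5 states
Redundant states removed: 3
Minimized states = original - removed
= 5 - 3
= 2

2


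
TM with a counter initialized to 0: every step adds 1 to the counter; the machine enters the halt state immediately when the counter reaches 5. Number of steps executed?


Counter starts at 0. Counting sequence:
  Step 1: counter = 1
  Step 2: counter = 2
  Step 3: counter = 3
  Step 4: counter = 4
  Step 5: counter = 5
Counter reached 5 -> halt
Total steps = 5

5


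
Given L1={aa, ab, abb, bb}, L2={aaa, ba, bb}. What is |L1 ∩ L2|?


L1 = {aa, ab, abb, bb}
L2 = {aaa, ba, bb}
Checking each string in L1 against L2:
  'aa': in L2? No
  'ab': in L2? No
  'abb': in L2? No
  'bb': in L2? Yes
Intersection = {bb}
|L1 ∩ L2| = 1

1


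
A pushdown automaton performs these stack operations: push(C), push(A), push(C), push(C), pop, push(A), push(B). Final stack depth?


Tracing stack operations:
  push(C) -> stack = [C], depth=1
  push(A) -> stack = [C,A], depth=2
  push(C) -> stack = [C,A,C], depth=3
  push(C) -> stack = [C,A,C,C], depth=4
  pop -> removed C, stack = [C,A,C], depth=3
  push(A) -> stack = [C,A,C,A], depth=4
  push(B) -> stack = [C,A,C,A,B], depth=5
Final depth = 5

5


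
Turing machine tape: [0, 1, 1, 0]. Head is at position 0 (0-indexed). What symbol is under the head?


Tape: [0, 1, 1, 0]
Positions: 0 1 2 3
Values:    0 1 1 0
Head at position 0
tape[0] = 0

0


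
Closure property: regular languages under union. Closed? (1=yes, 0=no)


Regular languages are closed under:
- Union (DFA product construction)
- Intersection (DFA product construction)
- Complement (swap accept/reject states)
- Concatenation (NFA construction)
- Kleene star (NFA construction)
union is in this list
Therefore: closed

1


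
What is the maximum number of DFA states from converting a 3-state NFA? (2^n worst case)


NFA has 3 states
Subset construction: each DFA state = subset of NFA states
Maximum subsets = 2^3
2^3 = 8

8


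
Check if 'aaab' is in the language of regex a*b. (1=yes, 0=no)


Pattern: a*b
String: 'aaab'
Pattern requires: zero or more 'a's followed by exactly one 'b'
Found 3 leading 'a's
Remaining: 'b'
Remaining is exactly 'b' -> match
Result: 1

1


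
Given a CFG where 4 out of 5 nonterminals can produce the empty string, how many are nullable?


Nonterminals: {S, A, B, C, D}
A nonterminal is nullable if it can derive epsilon
Counting nullable nonterminals: 4
Total nullable = 4

4


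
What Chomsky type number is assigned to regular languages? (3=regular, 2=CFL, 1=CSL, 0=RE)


Chomsky hierarchy levels:
  Type 3: Regular (DFA/NFA/regex)
  Type 2: Context-free (PDA)
  Type 1: Context-sensitive
  Type 0: Recursively enumerable (TM)
'regular' corresponds to Type 3

3


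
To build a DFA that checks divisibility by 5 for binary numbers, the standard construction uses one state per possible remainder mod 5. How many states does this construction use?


Divisibility by 5 is tracked via the remainder mod 5: 0, 1, ..., 4
The construction assigns one state to each remainder
Number of remainders = 5

5


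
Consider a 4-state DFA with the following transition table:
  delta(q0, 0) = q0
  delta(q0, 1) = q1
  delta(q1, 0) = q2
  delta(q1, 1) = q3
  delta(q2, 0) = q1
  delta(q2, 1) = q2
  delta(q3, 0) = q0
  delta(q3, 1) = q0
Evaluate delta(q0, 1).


Looking up transition function:
delta(q0, 1) in the table
Row: q0, Column: 1
Result: q1

q1


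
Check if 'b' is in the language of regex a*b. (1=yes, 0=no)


Pattern: a*b
String: 'b'
Pattern requires: zero or more 'a's followed by exactly one 'b'
Found 0 leading 'a's
Remaining: 'b'
Remaining is exactly 'b' -> match
Result: 1

1


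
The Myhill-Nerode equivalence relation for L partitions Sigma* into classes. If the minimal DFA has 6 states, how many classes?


Myhill-Nerode theorem:
Number of equivalence classes = number of states in minimal DFA
Minimal DFA states = 6
Therefore equivalence classes = 6

6


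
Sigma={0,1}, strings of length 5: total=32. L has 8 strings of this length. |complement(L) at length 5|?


Alphabet: {0,1}
String length: 5
Total strings of length 5 = 2^5 = 32
Strings in L = 8
Complement = total - |L|
= 32 - 8
= 24

24


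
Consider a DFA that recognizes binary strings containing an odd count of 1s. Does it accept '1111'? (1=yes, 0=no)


DFA has 2 states: q_even (start, accept=no) and q_odd
Processing string '1111' character by character:
  Position 0: read '1', 1-count=1 -> q_odd
  Position 1: read '1', 1-count=2 -> q_even
  Position 2: read '1', 1-count=3 -> q_odd
  Position 3: read '1', 1-count=4 -> q_even
Final state: q_even, total 1s = 4 (even); the DFA requires an odd count -> reject

0


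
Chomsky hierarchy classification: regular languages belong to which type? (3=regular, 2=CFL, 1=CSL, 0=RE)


Chomsky hierarchy levels:
  Type 3: Regular (DFA/NFA/regex)
  Type 2: Context-free (PDA)
  Type 1: Context-sensitive
  Type 0: Recursively enumerable (TM)
'regular' corresponds to Type 3

3


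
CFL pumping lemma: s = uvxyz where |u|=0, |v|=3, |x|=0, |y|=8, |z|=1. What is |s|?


|s| = |u| + |v| + |x| + |y| + |z|
= 0 + 3 + 0 + 8 + 1
= 3 + 0 + 9
= 3 + 9
= 12

12


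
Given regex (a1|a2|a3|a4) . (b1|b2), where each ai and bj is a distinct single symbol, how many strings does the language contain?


First group: 4 alternatives
Second group: 2 alternatives
Concatenation: each choice from group 1 pairs with each from group 2
Total = 4 x 2 = 8

8


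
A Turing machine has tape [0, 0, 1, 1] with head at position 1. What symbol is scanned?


Tape: [0, 0, 1, 1]
Positions: 0 1 2 3
Values:    0 0 1 1
Head at position 1
tape[1] = 0

0


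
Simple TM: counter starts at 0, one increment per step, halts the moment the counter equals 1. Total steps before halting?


Counter starts at 0. Counting sequence:
  Step 1: counter = 1
Counter reached 1 -> halt
Total steps = 1

1


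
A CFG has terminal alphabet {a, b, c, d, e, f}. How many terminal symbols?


Terminal symbols: a, b, c, d, e, f
Counting each: a (#1), b (#2), c (#3), d (#4), e (#5), f (#6)
Total = 6

6


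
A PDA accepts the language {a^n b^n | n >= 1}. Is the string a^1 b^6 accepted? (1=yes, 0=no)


Language requires equal numbers of a's and b's
PDA pushes for each 'a', pops for each 'b'
Number of a's = 1
Number of b's = 6
1 != 6 -> Reject

0


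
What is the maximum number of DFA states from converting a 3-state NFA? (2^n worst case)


NFA has 3 states
Subset construction: each DFA state = subset of NFA states
Maximum subsets = 2^3
2^3 = 8

8


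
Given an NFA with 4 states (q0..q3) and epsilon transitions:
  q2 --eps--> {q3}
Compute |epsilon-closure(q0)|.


Starting from q0
Initialize closure = {q0}
q0 has no outgoing epsilon transitions -> nothing to add
Final closure: {q0}
Size = 1

1


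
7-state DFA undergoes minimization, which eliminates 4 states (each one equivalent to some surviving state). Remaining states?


Original DFA: 7 states
Redundant states removed: 4
Minimized states = original - removed
= 7 - 4
= 3

3


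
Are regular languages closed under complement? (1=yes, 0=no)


Regular languages are closed under all standard operations:
- Union: Yes (product construction)
- Intersection: Yes (product construction)
- Complement: Yes (swap accept/reject)
- Concatenation: Yes (NFA construction)
Operation: complement -> Closed

1


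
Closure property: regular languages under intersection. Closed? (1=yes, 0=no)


Regular languages are closed under:
- Union (DFA product construction)
- Intersection (DFA product construction)
- Complement (swap accept/reject states)
- Concatenation (NFA construction)
- Kleene star (NFA construction)
intersection is in this list
Therefore: closed

1


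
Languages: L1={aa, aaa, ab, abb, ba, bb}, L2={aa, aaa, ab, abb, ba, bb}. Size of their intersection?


L1 = {aa, aaa, ab, abb, ba, bb}
L2 = {aa, aaa, ab, abb, ba, bb}
Checking each string in L1 against L2:
  'aa': in L2? Yes
  'aaa': in L2? Yes
  'ab': in L2? Yes
  'abb': in L2? Yes
  'ba': in L2? Yes
  'bb': in L2? Yes
Intersection = {aa, aaa, ab, abb, ba, bb}
|L1 ∩ L2| = 6

6


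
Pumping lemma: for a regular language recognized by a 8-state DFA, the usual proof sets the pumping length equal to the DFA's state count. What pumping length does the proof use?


Pumping lemma for regular languages (standard proof):
Take p = |Q|, the number of DFA states.
Any string of length >= |Q| passes through |Q|+1 states while reading its first |Q| symbols,
so by pigeonhole some state repeats, giving the loop that can be pumped.
Here |Q| = 8
Therefore the proof uses p = 8

8


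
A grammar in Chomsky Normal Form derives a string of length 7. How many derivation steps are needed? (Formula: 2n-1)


Chomsky Normal Form derivation:
String length n = 7
Each step either:
  - Splits a nonterminal into two (n-1 such steps)
  - Converts a nonterminal to terminal (n such steps)
Total = (n-1) + n = 2n - 1
= 2(7) - 1
= 14 - 1
= 13

13


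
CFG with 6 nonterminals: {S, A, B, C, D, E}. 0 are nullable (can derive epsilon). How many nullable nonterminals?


Nonterminals: {S, A, B, C, D, E}
A nonterminal is nullable if it can derive epsilon
Counting nullable nonterminals: 0
Total nullable = 0

0


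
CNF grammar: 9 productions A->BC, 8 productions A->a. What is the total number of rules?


CNF allows two rule forms:
  A -> BC (binary): 9 rules
  A -> a (terminal): 8 rules
Total = 9 + 8 = 17

17


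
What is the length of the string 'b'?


String: 'b'
Counting characters:
  'b' appears 1 time(s)
Total length = 0 + 1 = 1

1


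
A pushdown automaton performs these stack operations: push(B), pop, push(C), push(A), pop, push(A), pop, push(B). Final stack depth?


Tracing stack operations:
  push(B) -> stack = [B], depth=1
  pop -> removed B, stack = [], depth=0
  push(C) -> stack = [C], depth=1
  push(A) -> stack = [C,A], depth=2
  pop -> removed A, stack = [C], depth=1
  push(A) -> stack = [C,A], depth=2
  pop -> removed A, stack = [C], depth=1
  push(B) -> stack = [C,B], depth=2
Final depth = 2

2


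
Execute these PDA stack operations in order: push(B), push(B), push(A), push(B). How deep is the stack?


Tracing stack operations:
  push(B) -> stack = [B], depth=1
  push(B) -> stack = [B,B], depth=2
  push(A) -> stack = [B,B,A], depth=3
  push(B) -> stack = [B,B,A,B], depth=4
Final depth = 4

4


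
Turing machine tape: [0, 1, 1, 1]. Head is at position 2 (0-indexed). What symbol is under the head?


Tape: [0, 1, 1, 1]
Positions: 0 1 2 3
Values:    0 1 1 1
Head at position 2
tape[2] = 1

1


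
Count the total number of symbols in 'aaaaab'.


String: 'aaaaab'
Counting characters:
  'a' appears 5 time(s)
  'b' appears 1 time(s)
Total length = 5 + 1 = 6

6


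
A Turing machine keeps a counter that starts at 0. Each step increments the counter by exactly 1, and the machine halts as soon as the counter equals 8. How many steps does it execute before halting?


Counter starts at 0. Counting sequence:
  Step 1: counter = 1
  Step 2: counter = 2
  Step 3: counter = 3
  Step 4: counter = 4
  Step 5: counter = 5
  Step 6: counter = 6
  Step 7: counter = 7
  Step 8: counter = 8
Counter reached 8 -> halt
Total steps = 8

8


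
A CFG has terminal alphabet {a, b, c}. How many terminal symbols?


Terminal symbols: a, b, c
Counting each: a (#1), b (#2), c (#3)
Total = 3

3


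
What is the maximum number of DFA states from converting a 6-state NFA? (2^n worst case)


NFA has 6 states
Subset construction: each DFA state = subset of NFA states
Maximum subsets = 2^6
2^6 = 64

64


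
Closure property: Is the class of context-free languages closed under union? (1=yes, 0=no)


CFL closure properties:
  Closed under: union, concatenation, Kleene star
  NOT closed under: intersection, complement
Operation 'union' is in closed list -> Yes (closed)

1


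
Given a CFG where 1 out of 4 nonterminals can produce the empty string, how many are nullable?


Nonterminals: {S, A, B, C}
A nonterminal is nullable if it can derive epsilon
Counting nullable nonterminals: 1
Total nullable = 1

1


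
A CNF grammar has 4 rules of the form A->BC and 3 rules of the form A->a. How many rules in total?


CNF allows two rule forms:
  A -> BC (binary): 4 rules
  A -> a (terminal): 3 rules
Total = 4 + 3 = 7

7


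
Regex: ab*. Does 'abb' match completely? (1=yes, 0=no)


Pattern: ab*
String: 'abb'
Pattern requires: exactly one 'a' followed by zero or more 'b's
First char is 'a' -> OK
Rest 'bb': all b's? Yes
Result: 1

1


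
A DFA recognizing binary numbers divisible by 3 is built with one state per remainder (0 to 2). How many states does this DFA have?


Divisibility by 3 is tracked via the remainder mod 3: 0, 1, ..., 2
The construction assigns one state to each remainder
Number of remainders = 3

3


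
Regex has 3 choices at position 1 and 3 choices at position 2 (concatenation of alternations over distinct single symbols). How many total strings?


First group: 3 alternatives
Second group: 3 alternatives
Concatenation: each choice from group 1 pairs with each from group 2
Total = 3 x 3 = 9

9


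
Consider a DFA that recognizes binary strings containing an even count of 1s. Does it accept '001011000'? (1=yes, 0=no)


DFA has 2 states: q_even (start, accept=yes) and q_odd
Processing string '001011000' character by character:
  Position 0: read '0', 1-count=0 -> q_even (no change)
  Position 1: read '0', 1-count=0 -> q_even (no change)
  Position 2: read '1', 1-count=1 -> q_odd
  Position 3: read '0', 1-count=1 -> q_odd (no change)
  Position 4: read '1', 1-count=2 -> q_even
  Position 5: read '1', 1-count=3 -> q_odd
  Position 6: read '0', 1-count=3 -> q_odd (no change)
  Position 7: read '0', 1-count=3 -> q_odd (no change)
  Position 8: read '0', 1-count=3 -> q_odd (no change)
Final state: q_odd, total 1s = 3 (odd); the DFA requires an even count -> reject

0


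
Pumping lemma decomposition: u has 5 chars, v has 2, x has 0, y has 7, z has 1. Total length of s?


|s| = |u| + |v| + |x| + |y| + |z|
= 5 + 2 + 0 + 7 + 1
= 7 + 0 + 8
= 7 + 8
= 15

15


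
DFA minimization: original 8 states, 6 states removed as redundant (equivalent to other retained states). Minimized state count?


Original DFA: 8 states
Redundant states removed: 6
Minimized states = original - removed
= 8 - 6
= 2

2


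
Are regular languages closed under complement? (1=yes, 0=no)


Regular languages are closed under:
- Union (DFA product construction)
- Intersection (DFA product construction)
- Complement (swap accept/reject states)
- Concatenation (NFA construction)
- Kleene star (NFA construction)
complement is in this list
Therefore: closed

1


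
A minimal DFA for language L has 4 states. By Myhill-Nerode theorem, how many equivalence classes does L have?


Myhill-Nerode theorem:
Number of equivalence classes = number of states in minimal DFA
Minimal DFA states = 4
Therefore equivalence classes = 4

4


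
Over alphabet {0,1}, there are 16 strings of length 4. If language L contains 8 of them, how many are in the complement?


Alphabet: {0,1}
String length: 4
Total strings of length 4 = 2^4 = 16
Strings in L = 8
Complement = total - |L|
= 16 - 8
= 8

8


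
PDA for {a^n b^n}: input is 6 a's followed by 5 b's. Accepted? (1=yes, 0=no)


Language requires equal numbers of a's and b's
PDA pushes for each 'a', pops for each 'b'
Number of a's = 6
Number of b's = 5
6 != 5 -> Reject

0


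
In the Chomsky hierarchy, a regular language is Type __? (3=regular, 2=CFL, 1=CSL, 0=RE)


Chomsky hierarchy levels:
  Type 3: Regular (DFA/NFA/regex)
  Type 2: Context-free (PDA)
  Type 1: Context-sensitive
  Type 0: Recursively enumerable (TM)
'regular' corresponds to Type 3

3


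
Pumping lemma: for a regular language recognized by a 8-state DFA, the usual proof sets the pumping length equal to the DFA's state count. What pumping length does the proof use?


Pumping lemma for regular languages (standard proof):
Take p = |Q|, the number of DFA states.
Any string of length >= |Q| passes through |Q|+1 states while reading its first |Q| symbols,
so by pigeonhole some state repeats, giving the loop that can be pumped.
Here |Q| = 8
Therefore the proof uses p = 8

8
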